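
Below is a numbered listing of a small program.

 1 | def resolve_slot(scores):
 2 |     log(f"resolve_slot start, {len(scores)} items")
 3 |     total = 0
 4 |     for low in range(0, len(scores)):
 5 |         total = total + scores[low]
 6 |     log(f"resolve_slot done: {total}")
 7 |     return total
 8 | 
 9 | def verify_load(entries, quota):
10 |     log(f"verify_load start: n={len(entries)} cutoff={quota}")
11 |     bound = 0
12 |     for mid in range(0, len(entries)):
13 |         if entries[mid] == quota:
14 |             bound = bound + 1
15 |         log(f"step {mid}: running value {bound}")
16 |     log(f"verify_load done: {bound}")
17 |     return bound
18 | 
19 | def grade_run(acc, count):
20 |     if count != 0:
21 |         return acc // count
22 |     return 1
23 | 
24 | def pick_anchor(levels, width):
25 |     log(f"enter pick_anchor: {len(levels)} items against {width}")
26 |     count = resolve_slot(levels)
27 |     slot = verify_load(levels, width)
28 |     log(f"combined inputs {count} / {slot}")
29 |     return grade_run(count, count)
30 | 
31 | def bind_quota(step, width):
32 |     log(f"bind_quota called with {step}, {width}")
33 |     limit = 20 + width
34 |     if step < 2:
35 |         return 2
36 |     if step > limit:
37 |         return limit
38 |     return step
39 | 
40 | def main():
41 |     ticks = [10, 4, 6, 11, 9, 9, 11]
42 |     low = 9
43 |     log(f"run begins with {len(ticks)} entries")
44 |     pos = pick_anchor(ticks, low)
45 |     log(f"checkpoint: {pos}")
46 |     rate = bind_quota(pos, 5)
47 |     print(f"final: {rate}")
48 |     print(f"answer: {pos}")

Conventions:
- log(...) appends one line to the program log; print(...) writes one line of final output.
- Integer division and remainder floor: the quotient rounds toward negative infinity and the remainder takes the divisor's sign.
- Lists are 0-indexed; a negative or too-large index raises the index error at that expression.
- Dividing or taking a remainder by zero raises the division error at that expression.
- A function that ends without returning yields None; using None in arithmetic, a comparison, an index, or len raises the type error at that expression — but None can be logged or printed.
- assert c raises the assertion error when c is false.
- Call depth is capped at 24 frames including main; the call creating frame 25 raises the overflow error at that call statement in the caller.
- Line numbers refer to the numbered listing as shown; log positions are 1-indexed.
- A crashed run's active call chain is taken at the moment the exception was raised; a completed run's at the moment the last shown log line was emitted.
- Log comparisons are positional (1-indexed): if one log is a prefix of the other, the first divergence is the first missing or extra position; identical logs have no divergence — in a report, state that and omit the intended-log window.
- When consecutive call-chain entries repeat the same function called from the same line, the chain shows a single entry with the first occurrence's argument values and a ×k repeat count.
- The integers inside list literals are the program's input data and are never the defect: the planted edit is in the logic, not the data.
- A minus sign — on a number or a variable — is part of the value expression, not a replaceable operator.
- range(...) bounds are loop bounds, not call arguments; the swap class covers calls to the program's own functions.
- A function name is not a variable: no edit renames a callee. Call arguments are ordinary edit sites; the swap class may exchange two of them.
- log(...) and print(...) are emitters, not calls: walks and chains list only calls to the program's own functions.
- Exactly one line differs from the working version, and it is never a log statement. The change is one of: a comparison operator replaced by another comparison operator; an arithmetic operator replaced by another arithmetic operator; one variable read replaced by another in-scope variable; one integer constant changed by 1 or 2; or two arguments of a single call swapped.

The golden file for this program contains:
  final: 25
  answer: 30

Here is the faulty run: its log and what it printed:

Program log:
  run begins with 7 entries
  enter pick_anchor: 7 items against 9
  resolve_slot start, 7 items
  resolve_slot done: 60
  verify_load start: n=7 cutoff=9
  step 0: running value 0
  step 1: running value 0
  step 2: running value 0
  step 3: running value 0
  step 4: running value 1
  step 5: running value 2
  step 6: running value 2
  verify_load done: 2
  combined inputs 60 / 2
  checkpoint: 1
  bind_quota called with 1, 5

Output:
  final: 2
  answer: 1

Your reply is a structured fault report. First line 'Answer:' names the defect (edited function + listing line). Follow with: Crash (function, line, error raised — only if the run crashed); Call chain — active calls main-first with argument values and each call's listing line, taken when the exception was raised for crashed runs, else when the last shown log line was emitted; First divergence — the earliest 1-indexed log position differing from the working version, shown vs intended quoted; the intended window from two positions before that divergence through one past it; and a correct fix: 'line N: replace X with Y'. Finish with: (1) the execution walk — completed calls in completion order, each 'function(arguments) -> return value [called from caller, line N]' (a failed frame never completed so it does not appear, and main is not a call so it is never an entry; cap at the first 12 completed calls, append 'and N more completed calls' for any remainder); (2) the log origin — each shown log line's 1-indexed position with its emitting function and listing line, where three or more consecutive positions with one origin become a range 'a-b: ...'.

Answer: the defect is in pick_anchor at line 29.
Key observation: Everything matches until log position 15, which reads 'checkpoint: 1' in place of 'checkpoint: 30'.
Call chain: main -> bind_quota(1, 5) (called at line 46).
First divergence: position 15; shown 'checkpoint: 1' vs intended 'checkpoint: 30'.
Intended log window:
  13: verify_load done: 2
  14: combined inputs 60 / 2
  15: checkpoint: 30
  16: bind_quota called with 30, 5
Execution walk:
  resolve_slot([10, 4, 6, 11, 9, 9, 11]) -> 60  [called from pick_anchor, line 26]
  verify_load([10, 4, 6, 11, 9, 9, 11], 9) -> 2  [called from pick_anchor, line 27]
  grade_run(60, 60) -> 1  [called from pick_anchor, line 29]
  pick_anchor([10, 4, 6, 11, 9, 9, 11], 9) -> 1  [called from main, line 44]
  bind_quota(1, 5) -> 2  [called from main, line 46]
Log line origins:
  1: from main, line 43
  2: from pick_anchor, line 25
  3: from resolve_slot, line 2
  4: from resolve_slot, line 6
  5: from verify_load, line 10
  6-12: from verify_load, line 15
  13: from verify_load, line 16
  14: from pick_anchor, line 28
  15: from main, line 45
  16: from bind_quota, line 32
A correct fix: line 29: replace `grade_run(count, count)` with `grade_run(count, slot)`.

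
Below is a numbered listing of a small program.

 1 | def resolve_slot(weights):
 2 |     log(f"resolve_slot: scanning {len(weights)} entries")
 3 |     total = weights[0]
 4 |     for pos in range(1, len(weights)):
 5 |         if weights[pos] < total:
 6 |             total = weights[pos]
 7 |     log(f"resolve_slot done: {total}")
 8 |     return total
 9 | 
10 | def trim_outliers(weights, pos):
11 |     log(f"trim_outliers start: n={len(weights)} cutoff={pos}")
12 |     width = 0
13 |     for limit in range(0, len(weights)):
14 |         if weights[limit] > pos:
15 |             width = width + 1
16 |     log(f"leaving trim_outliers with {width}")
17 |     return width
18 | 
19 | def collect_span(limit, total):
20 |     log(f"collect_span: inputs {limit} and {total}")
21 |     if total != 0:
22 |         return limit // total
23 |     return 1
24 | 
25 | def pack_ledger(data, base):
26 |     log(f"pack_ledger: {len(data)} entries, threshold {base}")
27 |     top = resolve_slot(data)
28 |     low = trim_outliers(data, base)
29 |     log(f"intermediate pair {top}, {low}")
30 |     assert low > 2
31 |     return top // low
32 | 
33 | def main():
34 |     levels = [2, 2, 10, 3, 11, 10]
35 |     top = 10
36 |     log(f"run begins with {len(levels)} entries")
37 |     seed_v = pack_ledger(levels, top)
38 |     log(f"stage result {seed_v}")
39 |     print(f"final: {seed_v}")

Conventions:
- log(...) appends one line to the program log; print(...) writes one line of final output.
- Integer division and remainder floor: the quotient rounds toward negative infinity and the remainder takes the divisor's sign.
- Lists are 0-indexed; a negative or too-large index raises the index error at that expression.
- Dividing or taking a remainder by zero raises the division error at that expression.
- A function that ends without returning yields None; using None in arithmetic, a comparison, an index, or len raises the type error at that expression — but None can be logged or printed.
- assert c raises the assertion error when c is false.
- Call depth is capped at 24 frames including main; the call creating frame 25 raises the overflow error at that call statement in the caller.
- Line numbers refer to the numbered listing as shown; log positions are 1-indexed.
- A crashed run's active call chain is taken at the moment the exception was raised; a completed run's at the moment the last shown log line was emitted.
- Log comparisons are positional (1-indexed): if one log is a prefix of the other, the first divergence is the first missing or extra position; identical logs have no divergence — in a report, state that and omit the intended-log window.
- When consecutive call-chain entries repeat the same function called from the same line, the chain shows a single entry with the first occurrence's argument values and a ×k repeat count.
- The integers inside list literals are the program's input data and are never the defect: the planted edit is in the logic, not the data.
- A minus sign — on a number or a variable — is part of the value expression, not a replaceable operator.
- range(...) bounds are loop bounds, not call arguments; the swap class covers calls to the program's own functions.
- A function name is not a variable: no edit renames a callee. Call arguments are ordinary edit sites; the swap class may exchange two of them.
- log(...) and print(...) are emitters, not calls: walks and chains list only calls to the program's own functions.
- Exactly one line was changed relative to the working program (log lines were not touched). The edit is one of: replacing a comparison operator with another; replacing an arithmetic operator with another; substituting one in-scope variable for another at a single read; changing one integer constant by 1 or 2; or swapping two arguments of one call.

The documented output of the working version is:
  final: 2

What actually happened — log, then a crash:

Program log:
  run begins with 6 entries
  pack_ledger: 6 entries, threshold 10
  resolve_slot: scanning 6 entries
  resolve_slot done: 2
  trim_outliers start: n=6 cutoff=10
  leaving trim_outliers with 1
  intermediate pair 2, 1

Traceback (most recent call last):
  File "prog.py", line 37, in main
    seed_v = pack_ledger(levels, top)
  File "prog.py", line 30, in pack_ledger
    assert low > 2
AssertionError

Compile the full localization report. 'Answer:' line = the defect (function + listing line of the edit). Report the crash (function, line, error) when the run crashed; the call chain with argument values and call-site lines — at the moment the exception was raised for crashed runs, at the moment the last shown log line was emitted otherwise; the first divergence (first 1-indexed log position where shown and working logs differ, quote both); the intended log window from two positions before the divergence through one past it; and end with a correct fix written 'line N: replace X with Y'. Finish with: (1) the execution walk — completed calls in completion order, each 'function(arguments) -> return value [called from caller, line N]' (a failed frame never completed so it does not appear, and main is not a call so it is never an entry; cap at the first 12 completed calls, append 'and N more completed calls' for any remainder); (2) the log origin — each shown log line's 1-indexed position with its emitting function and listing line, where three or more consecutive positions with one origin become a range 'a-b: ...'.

Answer: the defect is in pack_ledger at line 30.
The tell: A complete run would log 'stage result 2' next, but this one stopped at 7 lines.
Crash: pack_ledger, line 30, AssertionError.
Call chain: main -> pack_ledger([2, 2, 10, 3, 11, 10], 10) (called at line 37).
First divergence: position 8; the shown log stops at 7 lines while the working version next logs 'stage result 2'.
Intended log window:
  6: leaving trim_outliers with 1
  7: intermediate pair 2, 1
  8: stage result 2
Execution walk:
  resolve_slot([2, 2, 10, 3, 11, 10]) -> 2  [called from pack_ledger, line 27]
  trim_outliers([2, 2, 10, 3, 11, 10], 10) -> 1  [called from pack_ledger, line 28]
Log line origins:
  1 — main, line 36
  2 — pack_ledger, line 26
  3 — resolve_slot, line 2
  4 — resolve_slot, line 7
  5 — trim_outliers, line 11
  6 — trim_outliers, line 16
  7 — pack_ledger, line 29
A correct fix: line 30: replace `2` with `0`.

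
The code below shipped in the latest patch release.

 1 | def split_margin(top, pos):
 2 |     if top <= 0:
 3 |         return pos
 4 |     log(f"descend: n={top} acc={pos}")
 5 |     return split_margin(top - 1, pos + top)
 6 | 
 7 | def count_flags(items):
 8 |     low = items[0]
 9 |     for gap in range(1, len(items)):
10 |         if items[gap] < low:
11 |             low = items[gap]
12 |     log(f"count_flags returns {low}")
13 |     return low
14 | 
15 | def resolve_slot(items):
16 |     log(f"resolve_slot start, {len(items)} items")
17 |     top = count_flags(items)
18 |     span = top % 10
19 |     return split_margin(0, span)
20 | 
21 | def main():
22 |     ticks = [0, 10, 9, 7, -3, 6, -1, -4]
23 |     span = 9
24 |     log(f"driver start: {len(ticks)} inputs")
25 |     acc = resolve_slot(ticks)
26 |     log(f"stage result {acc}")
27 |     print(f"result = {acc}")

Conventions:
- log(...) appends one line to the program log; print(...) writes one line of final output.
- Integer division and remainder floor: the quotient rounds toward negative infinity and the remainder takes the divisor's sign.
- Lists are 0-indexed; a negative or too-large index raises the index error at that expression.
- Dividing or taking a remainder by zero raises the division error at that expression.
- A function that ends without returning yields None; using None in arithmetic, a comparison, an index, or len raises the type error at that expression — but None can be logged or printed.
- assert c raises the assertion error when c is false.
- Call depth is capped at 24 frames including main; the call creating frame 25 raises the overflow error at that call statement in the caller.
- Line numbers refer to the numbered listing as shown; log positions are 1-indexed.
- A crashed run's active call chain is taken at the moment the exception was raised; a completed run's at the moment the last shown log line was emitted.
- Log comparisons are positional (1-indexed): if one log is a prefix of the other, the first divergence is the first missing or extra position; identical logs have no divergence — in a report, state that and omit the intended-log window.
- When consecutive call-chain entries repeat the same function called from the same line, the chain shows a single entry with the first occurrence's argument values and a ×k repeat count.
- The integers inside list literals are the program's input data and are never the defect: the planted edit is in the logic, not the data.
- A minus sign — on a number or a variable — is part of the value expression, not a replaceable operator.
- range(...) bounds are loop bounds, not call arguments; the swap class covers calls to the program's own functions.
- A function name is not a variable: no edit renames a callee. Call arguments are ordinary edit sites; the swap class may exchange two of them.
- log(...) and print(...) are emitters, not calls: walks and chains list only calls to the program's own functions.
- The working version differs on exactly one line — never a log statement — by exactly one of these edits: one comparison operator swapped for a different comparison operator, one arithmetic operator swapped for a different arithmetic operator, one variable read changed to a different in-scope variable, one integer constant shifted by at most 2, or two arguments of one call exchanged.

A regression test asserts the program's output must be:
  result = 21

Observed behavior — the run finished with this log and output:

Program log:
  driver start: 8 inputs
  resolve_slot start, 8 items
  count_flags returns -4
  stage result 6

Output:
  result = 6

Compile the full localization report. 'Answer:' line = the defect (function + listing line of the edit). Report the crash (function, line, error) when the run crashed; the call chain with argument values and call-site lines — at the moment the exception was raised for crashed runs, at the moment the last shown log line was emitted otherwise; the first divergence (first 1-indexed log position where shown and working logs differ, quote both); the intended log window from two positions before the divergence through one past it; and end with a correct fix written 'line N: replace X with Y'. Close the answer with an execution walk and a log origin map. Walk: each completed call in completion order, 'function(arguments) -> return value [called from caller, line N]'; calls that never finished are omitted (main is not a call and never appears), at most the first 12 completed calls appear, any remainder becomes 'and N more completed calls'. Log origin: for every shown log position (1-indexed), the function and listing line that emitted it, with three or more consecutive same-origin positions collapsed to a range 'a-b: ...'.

Answer: the defect is in resolve_slot at line 19.
Key observation: The earliest visible damage is log position 4 — 'stage result 6' rather than the intended 'descend: n=6 acc=0'.
Call chain: main.
First divergence: position 4 — shown 'stage result 6', intended 'descend: n=6 acc=0'.
Intended log window:
  2: resolve_slot start, 8 items
  3: count_flags returns -4
  4: descend: n=6 acc=0
  5: descend: n=5 acc=6
Execution walk:
  count_flags([0, 10, 9, 7, -3, 6, -1, -4]) -> -4  [called from resolve_slot, line 17]
  split_margin(0, 6) -> 6  [called from resolve_slot, line 19]
  resolve_slot([0, 10, 9, 7, -3, 6, -1, -4]) -> 6  [called from main, line 25]
Log origins:
  1 — main, line 24
  2 — resolve_slot, line 16
  3 — count_flags, line 12
  4 — main, line 26
A correct fix: line 19: replace `split_margin(0, span)` with `split_margin(span, 0)`.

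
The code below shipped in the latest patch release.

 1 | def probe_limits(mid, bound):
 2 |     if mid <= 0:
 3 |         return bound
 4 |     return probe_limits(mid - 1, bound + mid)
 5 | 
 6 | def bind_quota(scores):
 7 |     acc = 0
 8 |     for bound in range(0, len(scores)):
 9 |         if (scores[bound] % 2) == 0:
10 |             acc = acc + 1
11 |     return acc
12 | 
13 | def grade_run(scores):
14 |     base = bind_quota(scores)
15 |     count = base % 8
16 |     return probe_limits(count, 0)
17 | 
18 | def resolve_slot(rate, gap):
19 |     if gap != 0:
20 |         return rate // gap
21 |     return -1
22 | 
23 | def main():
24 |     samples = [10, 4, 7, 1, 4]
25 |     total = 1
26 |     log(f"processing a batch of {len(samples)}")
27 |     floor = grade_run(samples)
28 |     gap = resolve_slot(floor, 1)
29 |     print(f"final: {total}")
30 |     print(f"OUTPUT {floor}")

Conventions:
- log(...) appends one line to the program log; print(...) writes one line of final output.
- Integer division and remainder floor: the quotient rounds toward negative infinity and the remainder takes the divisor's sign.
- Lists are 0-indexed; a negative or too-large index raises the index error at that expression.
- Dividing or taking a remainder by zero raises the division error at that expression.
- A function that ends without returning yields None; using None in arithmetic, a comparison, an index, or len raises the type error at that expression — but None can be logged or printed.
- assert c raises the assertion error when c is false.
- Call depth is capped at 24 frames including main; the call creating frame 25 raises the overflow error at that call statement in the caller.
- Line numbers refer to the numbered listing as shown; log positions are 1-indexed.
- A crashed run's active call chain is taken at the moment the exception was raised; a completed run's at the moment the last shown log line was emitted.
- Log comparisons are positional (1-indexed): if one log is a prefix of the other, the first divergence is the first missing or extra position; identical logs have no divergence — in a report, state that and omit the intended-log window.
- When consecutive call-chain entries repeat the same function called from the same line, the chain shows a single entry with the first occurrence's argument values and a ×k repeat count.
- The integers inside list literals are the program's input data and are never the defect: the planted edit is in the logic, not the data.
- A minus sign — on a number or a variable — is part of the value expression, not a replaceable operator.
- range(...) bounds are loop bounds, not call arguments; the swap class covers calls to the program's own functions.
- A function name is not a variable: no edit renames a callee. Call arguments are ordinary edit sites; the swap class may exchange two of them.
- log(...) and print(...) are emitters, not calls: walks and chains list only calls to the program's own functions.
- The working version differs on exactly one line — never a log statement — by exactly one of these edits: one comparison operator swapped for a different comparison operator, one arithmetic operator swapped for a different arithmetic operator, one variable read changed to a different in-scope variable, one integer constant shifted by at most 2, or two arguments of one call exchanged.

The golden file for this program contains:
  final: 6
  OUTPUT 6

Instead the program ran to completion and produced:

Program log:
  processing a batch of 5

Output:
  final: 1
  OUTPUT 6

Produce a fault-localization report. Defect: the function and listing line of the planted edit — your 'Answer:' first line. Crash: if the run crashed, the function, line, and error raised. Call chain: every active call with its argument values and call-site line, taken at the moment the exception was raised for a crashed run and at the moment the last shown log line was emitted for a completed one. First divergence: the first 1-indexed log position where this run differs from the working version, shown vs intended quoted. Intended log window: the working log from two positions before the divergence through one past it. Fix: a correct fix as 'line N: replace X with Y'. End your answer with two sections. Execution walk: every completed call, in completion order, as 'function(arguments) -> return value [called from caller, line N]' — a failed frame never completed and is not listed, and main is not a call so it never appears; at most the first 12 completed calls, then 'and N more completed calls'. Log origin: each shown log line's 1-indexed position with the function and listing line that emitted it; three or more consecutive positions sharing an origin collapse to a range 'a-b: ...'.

Answer: the defect is in main at line 29.
Core observation: Log streams are identical — the defect surfaces only in the printed output.
Call chain: main.
First divergence: none — the logs agree in full.
Execution walk:
  bind_quota([10, 4, 7, 1, 4]) -> 3  [called from grade_run, line 14]
  probe_limits(0, 6) -> 6  [called from probe_limits, line 4]
  probe_limits(1, 5) -> 6  [called from probe_limits, line 4]
  probe_limits(2, 3) -> 6  [called from probe_limits, line 4]
  probe_limits(3, 0) -> 6  [called from grade_run, line 16]
  grade_run([10, 4, 7, 1, 4]) -> 6  [called from main, line 27]
  resolve_slot(6, 1) -> 6  [called from main, line 28]
Log line origins:
  1 — main, line 26
A correct fix: line 29: replace `total` with `gap`.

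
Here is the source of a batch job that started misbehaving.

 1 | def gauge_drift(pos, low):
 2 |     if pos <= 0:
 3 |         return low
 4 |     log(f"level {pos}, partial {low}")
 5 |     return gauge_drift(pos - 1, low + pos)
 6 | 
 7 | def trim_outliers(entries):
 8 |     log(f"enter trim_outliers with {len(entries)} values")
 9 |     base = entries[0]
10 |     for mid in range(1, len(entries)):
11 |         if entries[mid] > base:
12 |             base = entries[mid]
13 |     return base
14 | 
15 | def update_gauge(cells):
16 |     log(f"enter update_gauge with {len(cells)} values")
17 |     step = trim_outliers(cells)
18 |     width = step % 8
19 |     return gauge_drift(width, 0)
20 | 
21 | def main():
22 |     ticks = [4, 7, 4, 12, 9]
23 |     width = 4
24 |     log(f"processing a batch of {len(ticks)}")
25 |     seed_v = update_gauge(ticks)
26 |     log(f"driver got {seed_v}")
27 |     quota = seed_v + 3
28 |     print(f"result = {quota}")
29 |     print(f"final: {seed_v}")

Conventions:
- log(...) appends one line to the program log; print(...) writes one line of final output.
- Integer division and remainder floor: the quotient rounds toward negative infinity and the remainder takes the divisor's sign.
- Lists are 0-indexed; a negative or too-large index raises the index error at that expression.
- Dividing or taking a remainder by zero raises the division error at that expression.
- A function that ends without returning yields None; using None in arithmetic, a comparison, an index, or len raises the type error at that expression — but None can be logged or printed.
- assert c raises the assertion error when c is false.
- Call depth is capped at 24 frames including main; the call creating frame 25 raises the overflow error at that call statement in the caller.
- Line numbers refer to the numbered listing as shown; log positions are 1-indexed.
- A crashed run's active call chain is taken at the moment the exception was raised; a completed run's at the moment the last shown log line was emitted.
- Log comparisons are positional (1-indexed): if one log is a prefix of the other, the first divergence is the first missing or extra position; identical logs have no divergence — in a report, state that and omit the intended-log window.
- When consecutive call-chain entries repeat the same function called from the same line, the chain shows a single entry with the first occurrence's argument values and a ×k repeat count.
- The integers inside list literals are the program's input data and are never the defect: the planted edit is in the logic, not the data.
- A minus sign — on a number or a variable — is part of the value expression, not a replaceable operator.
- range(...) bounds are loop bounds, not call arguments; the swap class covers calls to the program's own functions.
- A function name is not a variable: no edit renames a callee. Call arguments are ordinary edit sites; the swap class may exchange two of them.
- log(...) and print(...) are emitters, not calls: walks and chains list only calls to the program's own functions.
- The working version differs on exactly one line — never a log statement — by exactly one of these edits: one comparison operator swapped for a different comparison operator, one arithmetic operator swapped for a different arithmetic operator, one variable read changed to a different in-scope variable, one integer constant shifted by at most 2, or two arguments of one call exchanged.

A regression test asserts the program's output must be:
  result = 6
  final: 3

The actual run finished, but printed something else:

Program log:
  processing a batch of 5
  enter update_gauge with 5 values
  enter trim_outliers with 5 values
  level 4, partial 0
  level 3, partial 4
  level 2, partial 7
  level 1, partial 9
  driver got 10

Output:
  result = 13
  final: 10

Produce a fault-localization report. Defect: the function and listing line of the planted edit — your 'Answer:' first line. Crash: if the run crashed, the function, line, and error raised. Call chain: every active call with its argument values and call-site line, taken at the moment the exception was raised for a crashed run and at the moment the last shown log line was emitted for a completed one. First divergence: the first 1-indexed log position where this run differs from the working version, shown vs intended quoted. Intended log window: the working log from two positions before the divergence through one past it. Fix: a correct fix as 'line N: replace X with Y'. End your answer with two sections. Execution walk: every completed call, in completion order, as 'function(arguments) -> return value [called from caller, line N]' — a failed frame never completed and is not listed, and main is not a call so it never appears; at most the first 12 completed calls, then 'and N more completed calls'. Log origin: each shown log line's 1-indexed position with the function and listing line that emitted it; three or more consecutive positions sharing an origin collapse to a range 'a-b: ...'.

Answer: the defect is in update_gauge at line 18.
Core observation: Log line 4 is where behavior first shows: 'level 4, partial 0' appears instead of 'level 2, partial 0'.
Call chain: main.
First divergence: position 4 — the shown line 'level 4, partial 0' should read 'level 2, partial 0'.
Intended log window:
  2: enter update_gauge with 5 values
  3: enter trim_outliers with 5 values
  4: level 2, partial 0
  5: level 1, partial 2
Execution walk:
  trim_outliers([4, 7, 4, 12, 9]) -> 12  [called from update_gauge, line 17]
  gauge_drift(0, 10) -> 10  [called from gauge_drift, line 5]
  gauge_drift(1, 9) -> 10  [called from gauge_drift, line 5]
  gauge_drift(2, 7) -> 10  [called from gauge_drift, line 5]
  gauge_drift(3, 4) -> 10  [called from gauge_drift, line 5]
  gauge_drift(4, 0) -> 10  [called from update_gauge, line 19]
  update_gauge([4, 7, 4, 12, 9]) -> 10  [called from main, line 25]
Origin of each log line:
  1: emitted by main (line 24)
  2: emitted by update_gauge (line 16)
  3: emitted by trim_outliers (line 8)
  4-7: emitted by gauge_drift (line 4)
  8: emitted by main (line 26)
A correct fix: line 18: replace `8` with `10`.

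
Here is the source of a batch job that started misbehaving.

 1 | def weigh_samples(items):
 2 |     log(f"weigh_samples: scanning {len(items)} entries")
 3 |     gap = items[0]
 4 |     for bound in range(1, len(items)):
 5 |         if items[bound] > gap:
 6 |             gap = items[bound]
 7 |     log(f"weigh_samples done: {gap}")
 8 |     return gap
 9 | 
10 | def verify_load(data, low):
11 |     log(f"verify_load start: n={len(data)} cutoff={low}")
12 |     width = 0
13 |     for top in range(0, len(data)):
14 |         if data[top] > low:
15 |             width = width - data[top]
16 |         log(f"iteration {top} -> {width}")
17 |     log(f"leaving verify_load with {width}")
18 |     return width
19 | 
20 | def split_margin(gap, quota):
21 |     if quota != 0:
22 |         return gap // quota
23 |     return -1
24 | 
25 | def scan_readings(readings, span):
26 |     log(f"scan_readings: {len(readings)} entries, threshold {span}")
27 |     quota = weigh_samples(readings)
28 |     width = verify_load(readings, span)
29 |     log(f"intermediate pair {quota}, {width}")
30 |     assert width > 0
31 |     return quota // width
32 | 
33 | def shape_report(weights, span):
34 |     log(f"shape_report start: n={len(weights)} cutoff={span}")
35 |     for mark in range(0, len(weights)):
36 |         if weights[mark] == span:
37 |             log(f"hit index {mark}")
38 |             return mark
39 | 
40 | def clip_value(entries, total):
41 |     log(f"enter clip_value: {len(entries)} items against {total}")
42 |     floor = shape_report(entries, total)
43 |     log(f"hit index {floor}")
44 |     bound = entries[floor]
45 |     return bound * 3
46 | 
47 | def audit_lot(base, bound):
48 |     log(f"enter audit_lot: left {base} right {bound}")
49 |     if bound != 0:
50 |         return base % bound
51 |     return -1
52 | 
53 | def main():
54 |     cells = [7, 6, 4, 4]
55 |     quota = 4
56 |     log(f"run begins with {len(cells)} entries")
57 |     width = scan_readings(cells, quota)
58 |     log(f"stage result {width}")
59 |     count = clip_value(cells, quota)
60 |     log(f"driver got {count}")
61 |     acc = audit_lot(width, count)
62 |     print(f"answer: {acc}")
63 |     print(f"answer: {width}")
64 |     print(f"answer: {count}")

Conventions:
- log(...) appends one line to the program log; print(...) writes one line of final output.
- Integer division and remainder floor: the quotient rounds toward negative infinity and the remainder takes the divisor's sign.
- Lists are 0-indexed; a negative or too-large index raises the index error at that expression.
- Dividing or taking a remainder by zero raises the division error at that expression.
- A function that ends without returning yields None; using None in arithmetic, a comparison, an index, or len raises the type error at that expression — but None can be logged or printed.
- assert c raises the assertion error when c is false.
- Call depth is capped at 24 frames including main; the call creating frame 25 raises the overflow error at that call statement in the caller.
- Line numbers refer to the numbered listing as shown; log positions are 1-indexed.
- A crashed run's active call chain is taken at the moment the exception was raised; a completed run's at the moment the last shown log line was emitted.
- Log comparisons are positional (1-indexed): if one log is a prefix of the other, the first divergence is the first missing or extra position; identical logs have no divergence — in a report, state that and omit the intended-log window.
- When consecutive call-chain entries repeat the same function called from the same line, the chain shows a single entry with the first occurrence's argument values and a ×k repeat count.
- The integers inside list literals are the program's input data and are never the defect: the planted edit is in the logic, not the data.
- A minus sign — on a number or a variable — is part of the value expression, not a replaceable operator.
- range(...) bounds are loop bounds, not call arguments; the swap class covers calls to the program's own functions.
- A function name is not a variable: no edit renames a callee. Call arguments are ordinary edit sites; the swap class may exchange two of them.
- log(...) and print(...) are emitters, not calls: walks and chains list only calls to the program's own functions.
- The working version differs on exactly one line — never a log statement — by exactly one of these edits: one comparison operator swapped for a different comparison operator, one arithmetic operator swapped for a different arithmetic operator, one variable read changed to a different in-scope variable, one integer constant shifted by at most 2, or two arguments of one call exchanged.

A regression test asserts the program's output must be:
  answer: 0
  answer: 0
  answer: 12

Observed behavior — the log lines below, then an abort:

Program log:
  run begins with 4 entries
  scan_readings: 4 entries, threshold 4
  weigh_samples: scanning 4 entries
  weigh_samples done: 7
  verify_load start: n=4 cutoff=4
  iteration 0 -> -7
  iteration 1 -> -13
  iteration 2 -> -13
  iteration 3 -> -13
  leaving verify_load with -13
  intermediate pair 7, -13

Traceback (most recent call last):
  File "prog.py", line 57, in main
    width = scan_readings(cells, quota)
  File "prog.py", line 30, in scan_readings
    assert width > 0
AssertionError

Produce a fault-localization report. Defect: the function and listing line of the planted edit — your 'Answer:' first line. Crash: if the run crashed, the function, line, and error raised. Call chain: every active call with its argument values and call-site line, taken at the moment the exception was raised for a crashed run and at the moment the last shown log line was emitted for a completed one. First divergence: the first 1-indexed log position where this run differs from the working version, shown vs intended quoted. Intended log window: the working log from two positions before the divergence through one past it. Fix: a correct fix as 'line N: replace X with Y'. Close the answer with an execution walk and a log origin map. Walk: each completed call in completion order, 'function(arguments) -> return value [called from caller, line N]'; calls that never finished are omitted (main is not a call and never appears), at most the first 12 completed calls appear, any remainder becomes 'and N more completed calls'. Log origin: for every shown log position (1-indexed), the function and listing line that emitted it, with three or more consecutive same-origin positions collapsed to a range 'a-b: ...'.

Answer: the defect is in verify_load at line 15.
The tell: The log first diverges at position 6: the faulty run prints 'iteration 0 -> -7' where the working version prints 'iteration 0 -> 7'.
Crash: scan_readings, line 30, AssertionError.
Call chain: main -> scan_readings([7, 6, 4, 4], 4) (called at line 57).
First divergence: position 6 — shown 'iteration 0 -> -7', intended 'iteration 0 -> 7'.
Intended log window:
  4: weigh_samples done: 7
  5: verify_load start: n=4 cutoff=4
  6: iteration 0 -> 7
  7: iteration 1 -> 13
Execution walk:
  weigh_samples([7, 6, 4, 4]) -> 7  [called from scan_readings, line 27]
  verify_load([7, 6, 4, 4], 4) -> -13  [called from scan_readings, line 28]
Log origin:
  1: emitted by main (line 56)
  2: emitted by scan_readings (line 26)
  3: emitted by weigh_samples (line 2)
  4: emitted by weigh_samples (line 7)
  5: emitted by verify_load (line 11)
  6-9: emitted by verify_load (line 16)
  10: emitted by verify_load (line 17)
  11: emitted by scan_readings (line 29)
A correct fix: line 15: replace `-` with `+`.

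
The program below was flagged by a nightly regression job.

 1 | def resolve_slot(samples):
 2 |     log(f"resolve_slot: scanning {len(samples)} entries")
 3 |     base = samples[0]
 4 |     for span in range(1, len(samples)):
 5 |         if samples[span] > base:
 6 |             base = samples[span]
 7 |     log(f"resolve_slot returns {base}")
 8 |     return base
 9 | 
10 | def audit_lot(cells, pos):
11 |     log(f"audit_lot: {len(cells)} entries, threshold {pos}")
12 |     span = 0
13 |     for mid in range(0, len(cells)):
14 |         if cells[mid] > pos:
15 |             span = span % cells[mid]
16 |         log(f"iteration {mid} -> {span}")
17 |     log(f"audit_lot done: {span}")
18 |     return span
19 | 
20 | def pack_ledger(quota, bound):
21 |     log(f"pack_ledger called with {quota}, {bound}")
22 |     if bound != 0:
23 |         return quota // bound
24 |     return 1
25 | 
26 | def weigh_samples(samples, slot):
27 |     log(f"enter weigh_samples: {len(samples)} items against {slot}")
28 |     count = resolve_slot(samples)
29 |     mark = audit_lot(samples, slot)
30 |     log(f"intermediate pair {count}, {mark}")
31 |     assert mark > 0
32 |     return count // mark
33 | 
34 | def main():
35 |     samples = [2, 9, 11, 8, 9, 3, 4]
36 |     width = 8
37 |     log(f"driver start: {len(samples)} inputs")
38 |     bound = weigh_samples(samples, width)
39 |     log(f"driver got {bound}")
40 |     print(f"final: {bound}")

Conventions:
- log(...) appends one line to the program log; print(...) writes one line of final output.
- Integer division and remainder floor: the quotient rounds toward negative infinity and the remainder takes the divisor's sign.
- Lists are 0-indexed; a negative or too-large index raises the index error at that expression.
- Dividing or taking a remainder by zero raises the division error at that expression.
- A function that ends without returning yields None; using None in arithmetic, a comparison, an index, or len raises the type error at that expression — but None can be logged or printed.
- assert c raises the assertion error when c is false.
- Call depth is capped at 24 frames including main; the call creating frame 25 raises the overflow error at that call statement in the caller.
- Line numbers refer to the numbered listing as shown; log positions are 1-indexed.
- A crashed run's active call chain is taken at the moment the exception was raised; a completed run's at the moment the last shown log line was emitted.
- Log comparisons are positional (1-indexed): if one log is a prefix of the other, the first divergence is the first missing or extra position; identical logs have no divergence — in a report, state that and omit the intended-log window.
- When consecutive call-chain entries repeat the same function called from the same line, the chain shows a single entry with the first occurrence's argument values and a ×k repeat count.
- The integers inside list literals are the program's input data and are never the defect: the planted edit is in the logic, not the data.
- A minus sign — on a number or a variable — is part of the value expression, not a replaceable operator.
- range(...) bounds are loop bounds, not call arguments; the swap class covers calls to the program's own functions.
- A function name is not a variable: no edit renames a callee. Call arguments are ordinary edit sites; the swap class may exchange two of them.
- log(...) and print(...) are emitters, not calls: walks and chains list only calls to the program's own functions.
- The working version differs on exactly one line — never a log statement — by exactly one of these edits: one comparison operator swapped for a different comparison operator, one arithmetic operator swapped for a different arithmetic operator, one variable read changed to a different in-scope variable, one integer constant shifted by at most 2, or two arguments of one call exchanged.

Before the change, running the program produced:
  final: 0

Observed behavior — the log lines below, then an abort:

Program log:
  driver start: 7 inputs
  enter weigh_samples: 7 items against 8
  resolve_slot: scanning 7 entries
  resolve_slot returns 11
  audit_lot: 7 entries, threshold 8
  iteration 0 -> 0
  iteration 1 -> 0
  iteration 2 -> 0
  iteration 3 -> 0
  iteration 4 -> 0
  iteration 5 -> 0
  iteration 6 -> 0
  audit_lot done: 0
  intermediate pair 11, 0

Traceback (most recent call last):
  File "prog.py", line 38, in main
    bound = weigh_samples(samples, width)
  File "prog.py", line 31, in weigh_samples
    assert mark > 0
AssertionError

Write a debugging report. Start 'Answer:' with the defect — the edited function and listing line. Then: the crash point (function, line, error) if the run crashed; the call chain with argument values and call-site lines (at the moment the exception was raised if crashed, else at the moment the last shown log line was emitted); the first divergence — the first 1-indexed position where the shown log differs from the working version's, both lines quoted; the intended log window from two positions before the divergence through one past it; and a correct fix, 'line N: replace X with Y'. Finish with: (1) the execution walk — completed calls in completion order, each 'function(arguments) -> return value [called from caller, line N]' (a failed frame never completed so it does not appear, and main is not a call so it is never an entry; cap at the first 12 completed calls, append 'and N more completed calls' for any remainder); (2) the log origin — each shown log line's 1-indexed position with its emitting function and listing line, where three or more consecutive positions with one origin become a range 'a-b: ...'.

Answer: the defect is in audit_lot at line 15.
Key fact: At log position 7 the runs split — shown 'iteration 1 -> 0', but the working version logs 'iteration 1 -> 9'.
Crash: weigh_samples, line 31, AssertionError.
Call chain: main -> weigh_samples([2, 9, 11, 8, 9, 3, 4], 8) (called at line 38).
First divergence: position 7 — the shown line 'iteration 1 -> 0' should read 'iteration 1 -> 9'.
Intended log window:
  5: audit_lot: 7 entries, threshold 8
  6: iteration 0 -> 0
  7: iteration 1 -> 9
  8: iteration 2 -> 20
Execution walk:
  resolve_slot([2, 9, 11, 8, 9, 3, 4]) -> 11  [called from weigh_samples, line 28]
  audit_lot([2, 9, 11, 8, 9, 3, 4], 8) -> 0  [called from weigh_samples, line 29]
Log line origins:
  1: emitted by main (line 37)
  2: emitted by weigh_samples (line 27)
  3: emitted by resolve_slot (line 2)
  4: emitted by resolve_slot (line 7)
  5: emitted by audit_lot (line 11)
  6-12: emitted by audit_lot (line 16)
  13: emitted by audit_lot (line 17)
  14: emitted by weigh_samples (line 30)
A correct fix: line 15: replace `%` with `+`.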